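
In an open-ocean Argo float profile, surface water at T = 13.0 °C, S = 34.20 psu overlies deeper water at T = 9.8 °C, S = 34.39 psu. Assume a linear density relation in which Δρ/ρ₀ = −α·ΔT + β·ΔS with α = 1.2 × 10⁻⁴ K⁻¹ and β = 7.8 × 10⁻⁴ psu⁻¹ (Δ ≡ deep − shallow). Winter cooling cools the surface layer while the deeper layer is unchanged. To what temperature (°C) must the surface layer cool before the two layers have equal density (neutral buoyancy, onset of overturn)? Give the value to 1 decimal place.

Neutral buoyancy requires Δρ = 0, i.e. −α(T_deep − T_surf′) + β(S_deep − S_surf) = 0.
T_surf′ = T_deep − (β/α)·ΔS = 9.8 − (7.8 × 10⁻⁴/1.2 × 10⁻⁴)·(+0.19) = 8.565 °C.
Cooling required: 13.0 − (8.565) = 4.435 °C.

8.6 °C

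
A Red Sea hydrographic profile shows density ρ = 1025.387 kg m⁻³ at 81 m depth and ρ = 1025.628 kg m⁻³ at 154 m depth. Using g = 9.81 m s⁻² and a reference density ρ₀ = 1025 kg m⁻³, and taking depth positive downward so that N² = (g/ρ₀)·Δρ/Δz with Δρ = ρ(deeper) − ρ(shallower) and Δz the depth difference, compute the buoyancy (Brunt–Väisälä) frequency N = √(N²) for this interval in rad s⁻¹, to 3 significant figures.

5.62 × 10⁻³ rad s⁻¹

Δρ = 1025.628 − 1025.387 = 0.241 kg m⁻³ over Δz = 154 − 81 = 73 m.
N² = (9.81/1025) × (0.241/73) = 3.1597 × 10⁻⁵ s⁻².
N = √(3.1597 × 10⁻⁵) = 5.6211 × 10⁻³ rad s⁻¹ ≈ 5.62 × 10⁻³ rad s⁻¹.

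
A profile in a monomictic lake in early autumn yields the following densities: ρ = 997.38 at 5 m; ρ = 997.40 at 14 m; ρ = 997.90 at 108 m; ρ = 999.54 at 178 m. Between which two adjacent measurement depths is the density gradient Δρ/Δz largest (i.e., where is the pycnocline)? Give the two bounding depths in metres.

108–178 m

Compute the density gradient over each adjacent pair:
  5–14 m: Δρ/Δz = 0.02/9 = 2.2 × 10⁻³ kg m⁻⁴
  14–108 m: Δρ/Δz = 0.50/94 = 5.3 × 10⁻³ kg m⁻⁴
  108–178 m: Δρ/Δz = 1.64/70 = 0.023 kg m⁻⁴
The largest gradient is in the 108–178 m interval — the pycnocline.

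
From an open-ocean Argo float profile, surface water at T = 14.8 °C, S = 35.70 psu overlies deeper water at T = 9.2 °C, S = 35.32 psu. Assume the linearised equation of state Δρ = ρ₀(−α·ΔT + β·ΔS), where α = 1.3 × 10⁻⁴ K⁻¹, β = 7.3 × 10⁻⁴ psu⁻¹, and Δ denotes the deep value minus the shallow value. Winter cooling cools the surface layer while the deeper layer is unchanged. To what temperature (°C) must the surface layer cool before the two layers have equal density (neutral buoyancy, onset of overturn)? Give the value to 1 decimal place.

Neutral buoyancy requires Δρ = 0, i.e. −α(T_deep − T_surf′) + β(S_deep − S_surf) = 0.
T_surf′ = T_deep − (β/α)·ΔS = 9.2 − (7.3 × 10⁻⁴/1.3 × 10⁻⁴)·(-0.38) = 11.334 °C.
Cooling required: 14.8 − (11.334) = 3.466 °C.

11.3 °C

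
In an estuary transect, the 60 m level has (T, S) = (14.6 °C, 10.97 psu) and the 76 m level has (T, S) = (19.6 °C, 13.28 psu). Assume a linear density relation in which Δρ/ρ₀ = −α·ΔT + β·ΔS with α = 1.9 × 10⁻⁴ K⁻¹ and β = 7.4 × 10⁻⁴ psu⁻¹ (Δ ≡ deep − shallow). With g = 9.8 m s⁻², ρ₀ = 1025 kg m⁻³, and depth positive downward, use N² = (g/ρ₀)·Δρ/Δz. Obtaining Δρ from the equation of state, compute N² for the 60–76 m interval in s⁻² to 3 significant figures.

4.65 × 10⁻⁴ s⁻²

ΔT = +5.0 K, ΔS = +2.31 psu (deep − shallow).
Δρ/ρ₀ = −αΔT + βΔS = -9.50 × 10⁻⁴ + 1.7094 × 10⁻³ = 7.594 × 10⁻⁴, so Δρ ≈ 0.7784 kg m⁻³.
N² = (g/ρ₀)·Δρ/Δz = g·(Δρ/ρ₀)/Δz = 9.8 × 7.594 × 10⁻⁴ / 16 = 4.6513 × 10⁻⁴ s⁻² ≈ 4.65 × 10⁻⁴ s⁻².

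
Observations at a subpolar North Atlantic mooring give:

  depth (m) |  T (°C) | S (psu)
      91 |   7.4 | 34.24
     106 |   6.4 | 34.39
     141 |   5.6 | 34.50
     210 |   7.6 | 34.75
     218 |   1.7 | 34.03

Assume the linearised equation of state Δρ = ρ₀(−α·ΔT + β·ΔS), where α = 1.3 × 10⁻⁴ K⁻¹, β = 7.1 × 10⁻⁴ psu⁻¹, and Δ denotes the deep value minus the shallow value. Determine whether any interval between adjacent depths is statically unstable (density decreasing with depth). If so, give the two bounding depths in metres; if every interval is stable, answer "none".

Evaluate Δρ/ρ₀ = −αΔT + βΔS across each adjacent pair:
  91–106 m: −αΔT+βΔS = −(1.3 × 10⁻⁴)(-1.0)+(7.1 × 10⁻⁴)(+0.15) = 2.4 × 10⁻⁴ → stable
  106–141 m: −αΔT+βΔS = −(1.3 × 10⁻⁴)(-0.8)+(7.1 × 10⁻⁴)(+0.11) = 1.8 × 10⁻⁴ → stable
  141–210 m: −αΔT+βΔS = −(1.3 × 10⁻⁴)(+2.0)+(7.1 × 10⁻⁴)(+0.25) = -8.2 × 10⁻⁵ → UNSTABLE
  210–218 m: −αΔT+βΔS = −(1.3 × 10⁻⁴)(-5.9)+(7.1 × 10⁻⁴)(-0.72) = 2.6 × 10⁻⁴ → stable
The 141–210 m interval has Δρ < 0: lighter water underlies denser water.

141–210 m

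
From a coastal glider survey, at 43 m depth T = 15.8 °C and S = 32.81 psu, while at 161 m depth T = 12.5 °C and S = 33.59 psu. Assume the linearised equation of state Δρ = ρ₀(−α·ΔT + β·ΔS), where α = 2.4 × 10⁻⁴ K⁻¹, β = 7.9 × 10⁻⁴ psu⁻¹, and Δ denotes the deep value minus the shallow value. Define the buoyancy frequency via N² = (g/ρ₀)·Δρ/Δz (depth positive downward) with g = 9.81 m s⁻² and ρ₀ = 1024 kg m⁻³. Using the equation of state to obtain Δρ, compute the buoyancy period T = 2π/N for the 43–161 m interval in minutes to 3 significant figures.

ΔT = -3.3 K, ΔS = +0.78 psu (deep − shallow).
Δρ/ρ₀ = −αΔT + βΔS = 7.92 × 10⁻⁴ + 6.162 × 10⁻⁴ = 1.4082 × 10⁻³, so Δρ ≈ 1.442 kg m⁻³.
N² = (g/ρ₀)·Δρ/Δz = g·(Δρ/ρ₀)/Δz = 9.81 × 1.4082 × 10⁻³ / 118 = 1.1707 × 10⁻⁴ s⁻².
N = √(1.1707 × 10⁻⁴) = 0.010820 rad s⁻¹ → T = 2π/N = 580.70 s = 9.6783 min ≈ 9.68 min.

9.68 min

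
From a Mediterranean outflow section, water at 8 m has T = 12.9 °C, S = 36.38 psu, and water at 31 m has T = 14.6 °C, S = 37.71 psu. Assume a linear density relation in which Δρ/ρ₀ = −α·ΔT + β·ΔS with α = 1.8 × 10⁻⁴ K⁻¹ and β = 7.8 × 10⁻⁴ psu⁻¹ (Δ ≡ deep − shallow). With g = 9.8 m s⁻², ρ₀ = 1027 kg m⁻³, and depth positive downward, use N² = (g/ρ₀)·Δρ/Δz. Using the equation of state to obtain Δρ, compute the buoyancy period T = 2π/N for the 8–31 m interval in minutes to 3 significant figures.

ΔT = +1.7 K, ΔS = +1.33 psu (deep − shallow).
Δρ/ρ₀ = −αΔT + βΔS = -3.06 × 10⁻⁴ + 1.0374 × 10⁻³ = 7.314 × 10⁻⁴, so Δρ ≈ 0.7511 kg m⁻³.
N² = (g/ρ₀)·Δρ/Δz = g·(Δρ/ρ₀)/Δz = 9.8 × 7.314 × 10⁻⁴ / 23 = 3.1164 × 10⁻⁴ s⁻².
N = √(3.1164 × 10⁻⁴) = 0.017653 rad s⁻¹ → T = 2π/N = 355.93 s = 5.9322 min ≈ 5.93 min.

5.93 min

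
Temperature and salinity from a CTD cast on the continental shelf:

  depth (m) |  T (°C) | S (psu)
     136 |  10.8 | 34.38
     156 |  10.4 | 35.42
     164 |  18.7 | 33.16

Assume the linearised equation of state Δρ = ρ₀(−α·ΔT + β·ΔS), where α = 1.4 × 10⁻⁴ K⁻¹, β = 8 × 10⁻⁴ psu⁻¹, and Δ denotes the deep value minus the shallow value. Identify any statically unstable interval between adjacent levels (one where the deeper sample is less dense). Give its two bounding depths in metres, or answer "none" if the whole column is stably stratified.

Evaluate Δρ/ρ₀ = −αΔT + βΔS across each adjacent pair:
  136–156 m: −αΔT+βΔS = −(1.4 × 10⁻⁴)(-0.4)+(8 × 10⁻⁴)(+1.04) = 8.9 × 10⁻⁴ → stable
  156–164 m: −αΔT+βΔS = −(1.4 × 10⁻⁴)(+8.3)+(8 × 10⁻⁴)(-2.26) = -3.0 × 10⁻³ → UNSTABLE
The 156–164 m interval has Δρ < 0: lighter water underlies denser water.

156–164 m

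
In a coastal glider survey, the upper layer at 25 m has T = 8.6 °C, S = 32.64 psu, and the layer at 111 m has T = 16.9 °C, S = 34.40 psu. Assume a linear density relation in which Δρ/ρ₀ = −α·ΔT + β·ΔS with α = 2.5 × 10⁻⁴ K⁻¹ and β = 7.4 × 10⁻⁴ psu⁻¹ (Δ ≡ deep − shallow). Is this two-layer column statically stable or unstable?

unstable

ΔT = 16.9 − 8.6 = +8.3 K and ΔS = 34.40 − 32.64 = +1.76 psu (deep − shallow).
−αΔT = -2.075 × 10⁻³; βΔS = 1.3024 × 10⁻³; sum Δρ/ρ₀ = -7.726 × 10⁻⁴.
Δρ/ρ₀ < 0, so Δρ < 0: deeper water is lighter → statically unstable; the column would overturn.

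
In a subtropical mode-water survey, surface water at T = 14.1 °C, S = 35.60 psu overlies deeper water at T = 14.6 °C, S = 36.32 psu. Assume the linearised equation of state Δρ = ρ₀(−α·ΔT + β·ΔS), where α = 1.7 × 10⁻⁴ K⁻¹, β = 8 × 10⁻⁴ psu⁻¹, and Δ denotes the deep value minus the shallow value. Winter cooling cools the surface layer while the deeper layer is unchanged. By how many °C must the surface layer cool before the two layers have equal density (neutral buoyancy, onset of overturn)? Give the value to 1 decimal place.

Neutral buoyancy requires Δρ = 0, i.e. −α(T_deep − T_surf′) + β(S_deep − S_surf) = 0.
T_surf′ = T_deep − (β/α)·ΔS = 14.6 − (8 × 10⁻⁴/1.7 × 10⁻⁴)·(+0.72) = 11.212 °C.
Cooling required: 14.1 − (11.212) = 2.888 °C.

2.9 °C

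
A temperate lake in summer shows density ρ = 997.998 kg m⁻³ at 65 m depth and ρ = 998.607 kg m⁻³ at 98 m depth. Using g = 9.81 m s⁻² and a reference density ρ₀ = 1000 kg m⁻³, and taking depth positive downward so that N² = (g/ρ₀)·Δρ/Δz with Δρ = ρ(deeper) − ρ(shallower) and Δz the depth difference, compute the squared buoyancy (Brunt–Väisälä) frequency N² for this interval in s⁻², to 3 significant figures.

1.81 × 10⁻⁴ s⁻²

Δρ = 998.607 − 997.998 = 0.609 kg m⁻³ over Δz = 98 − 65 = 33 m.
N² = (9.81/1000) × (0.609/33) = 1.8104 × 10⁻⁴ s⁻² ≈ 1.81 × 10⁻⁴ s⁻².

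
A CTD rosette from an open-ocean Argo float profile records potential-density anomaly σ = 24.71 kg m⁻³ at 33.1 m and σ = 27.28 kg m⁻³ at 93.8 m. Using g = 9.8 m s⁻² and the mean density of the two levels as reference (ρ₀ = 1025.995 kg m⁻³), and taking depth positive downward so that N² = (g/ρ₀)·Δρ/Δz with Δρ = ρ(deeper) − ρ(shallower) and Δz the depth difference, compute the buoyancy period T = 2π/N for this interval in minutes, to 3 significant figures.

5.21 min

Δρ = 1027.28 − 1024.71 = 2.57 kg m⁻³ over Δz = 93.8 − 33.1 = 60.7 m.
N² = (9.8/1025.995) × (2.57/60.7) = 4.0441 × 10⁻⁴ s⁻².
N = √(4.0441 × 10⁻⁴) = 0.020110 rad s⁻¹, so T = 2π/N = 312.44 s = 5.2073 min ≈ 5.21 min.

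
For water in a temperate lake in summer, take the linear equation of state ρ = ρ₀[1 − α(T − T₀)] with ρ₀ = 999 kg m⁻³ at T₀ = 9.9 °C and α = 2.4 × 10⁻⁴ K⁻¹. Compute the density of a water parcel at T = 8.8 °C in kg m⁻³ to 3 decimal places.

999.264 kg m⁻³

T − T₀ = -1.1 K.
Bracket = 1 − α·(-1.1) = 1 + (2.64 × 10⁻⁴) = 1.0002640.
ρ = 999 × 1.0002640 = 999.264 kg m⁻³.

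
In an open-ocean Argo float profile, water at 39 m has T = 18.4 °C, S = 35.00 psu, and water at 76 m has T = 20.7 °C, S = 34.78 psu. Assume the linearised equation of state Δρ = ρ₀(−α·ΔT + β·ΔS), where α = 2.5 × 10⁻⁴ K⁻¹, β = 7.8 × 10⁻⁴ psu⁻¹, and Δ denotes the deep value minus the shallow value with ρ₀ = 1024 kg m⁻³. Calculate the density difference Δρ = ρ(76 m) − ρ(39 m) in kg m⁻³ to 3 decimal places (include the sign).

ΔT = +2.3 K, ΔS = -0.22 psu (deep − shallow).
Δρ/ρ₀ = −(2.5 × 10⁻⁴)(+2.3) + (7.8 × 10⁻⁴)(-0.22) = -7.466 × 10⁻⁴.
Δρ = 1024 × (-7.466 × 10⁻⁴) = -0.765 kg m⁻³.
Negative Δρ: lighter below, statically unstable.

-0.765 kg m⁻³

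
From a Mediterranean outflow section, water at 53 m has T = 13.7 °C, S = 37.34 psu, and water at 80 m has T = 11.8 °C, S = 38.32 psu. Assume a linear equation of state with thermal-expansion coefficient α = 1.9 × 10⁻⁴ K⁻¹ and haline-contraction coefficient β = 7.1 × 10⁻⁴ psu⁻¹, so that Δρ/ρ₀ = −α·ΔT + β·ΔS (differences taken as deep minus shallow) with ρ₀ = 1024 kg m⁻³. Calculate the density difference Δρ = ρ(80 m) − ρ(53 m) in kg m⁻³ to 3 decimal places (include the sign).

ΔT = -1.9 K, ΔS = +0.98 psu (deep − shallow).
Δρ/ρ₀ = −(1.9 × 10⁻⁴)(-1.9) + (7.1 × 10⁻⁴)(+0.98) = 1.0568 × 10⁻³.
Δρ = 1024 × (1.0568 × 10⁻³) = +1.082 kg m⁻³.
Positive Δρ: denser below, stable.

+1.082 kg m⁻³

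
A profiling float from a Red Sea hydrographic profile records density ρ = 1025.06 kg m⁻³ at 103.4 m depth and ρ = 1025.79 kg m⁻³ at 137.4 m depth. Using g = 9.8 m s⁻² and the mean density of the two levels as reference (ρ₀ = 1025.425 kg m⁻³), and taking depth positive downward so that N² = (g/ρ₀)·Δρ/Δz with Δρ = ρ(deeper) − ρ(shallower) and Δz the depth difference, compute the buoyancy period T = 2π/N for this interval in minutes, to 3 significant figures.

7.31 min

Δρ = 1025.79 − 1025.06 = 0.73 kg m⁻³ over Δz = 137.4 − 103.4 = 34 m.
N² = (9.8/1025.425) × (0.73/34) = 2.0519 × 10⁻⁴ s⁻².
N = √(2.0519 × 10⁻⁴) = 0.014324 rad s⁻¹, so T = 2π/N = 438.65 s = 7.3108 min ≈ 7.31 min.
A positive N² confirms static stability across the interval.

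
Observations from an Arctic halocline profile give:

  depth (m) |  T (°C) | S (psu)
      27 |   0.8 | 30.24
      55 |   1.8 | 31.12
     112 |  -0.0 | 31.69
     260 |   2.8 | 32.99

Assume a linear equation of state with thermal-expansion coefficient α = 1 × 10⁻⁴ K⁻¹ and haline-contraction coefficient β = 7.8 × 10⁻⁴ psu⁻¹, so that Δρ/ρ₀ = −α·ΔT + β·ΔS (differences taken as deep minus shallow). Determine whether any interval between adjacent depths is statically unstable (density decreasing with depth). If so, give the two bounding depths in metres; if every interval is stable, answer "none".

none

Evaluate Δρ/ρ₀ = −αΔT + βΔS across each adjacent pair:
  27–55 m: −αΔT+βΔS = −(1 × 10⁻⁴)(+1.0)+(7.8 × 10⁻⁴)(+0.88) = 5.9 × 10⁻⁴ → stable
  55–112 m: −αΔT+βΔS = −(1 × 10⁻⁴)(-1.8)+(7.8 × 10⁻⁴)(+0.57) = 6.2 × 10⁻⁴ → stable
  112–260 m: −αΔT+βΔS = −(1 × 10⁻⁴)(+2.8)+(7.8 × 10⁻⁴)(+1.30) = 7.3 × 10⁻⁴ → stable
Every interval has Δρ > 0: the column is stably stratified throughout.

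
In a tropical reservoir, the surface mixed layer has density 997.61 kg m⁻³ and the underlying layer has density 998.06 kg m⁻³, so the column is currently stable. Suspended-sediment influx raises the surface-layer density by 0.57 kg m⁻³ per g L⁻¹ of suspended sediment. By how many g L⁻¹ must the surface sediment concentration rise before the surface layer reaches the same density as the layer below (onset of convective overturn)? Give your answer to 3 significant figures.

0.789 g L⁻¹

Density deficit of the surface layer: 998.06 − 997.61 = 0.45 kg m⁻³.
Required change = 0.45 / 0.57 = 0.789 g L⁻¹.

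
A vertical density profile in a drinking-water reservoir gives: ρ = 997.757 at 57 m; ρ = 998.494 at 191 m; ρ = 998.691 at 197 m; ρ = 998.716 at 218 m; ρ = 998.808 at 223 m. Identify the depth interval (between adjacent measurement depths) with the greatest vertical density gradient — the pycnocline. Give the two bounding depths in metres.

191–197 m

Compute the density gradient over each adjacent pair:
  57–191 m: Δρ/Δz = 0.737/134 = 5.5 × 10⁻³ kg m⁻⁴
  191–197 m: Δρ/Δz = 0.197/6 = 0.033 kg m⁻⁴
  197–218 m: Δρ/Δz = 0.025/21 = 1.2 × 10⁻³ kg m⁻⁴
  218–223 m: Δρ/Δz = 0.092/5 = 0.018 kg m⁻⁴
The largest gradient is in the 191–197 m interval — the pycnocline.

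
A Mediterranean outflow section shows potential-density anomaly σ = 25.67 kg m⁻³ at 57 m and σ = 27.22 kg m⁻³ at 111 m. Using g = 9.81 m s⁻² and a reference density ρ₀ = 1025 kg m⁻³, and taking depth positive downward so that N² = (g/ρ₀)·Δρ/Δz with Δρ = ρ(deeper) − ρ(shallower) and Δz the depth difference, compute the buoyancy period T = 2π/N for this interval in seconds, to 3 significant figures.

Δρ = 1027.22 − 1025.67 = 1.55 kg m⁻³ over Δz = 111 − 57 = 54 m.
N² = (9.81/1025) × (1.55/54) = 2.7472 × 10⁻⁴ s⁻².
N = √(2.7472 × 10⁻⁴) = 0.016575 rad s⁻¹, so T = 2π/N = 379.08 s ≈ 379 s.
A positive N² confirms static stability across the interval.

379 s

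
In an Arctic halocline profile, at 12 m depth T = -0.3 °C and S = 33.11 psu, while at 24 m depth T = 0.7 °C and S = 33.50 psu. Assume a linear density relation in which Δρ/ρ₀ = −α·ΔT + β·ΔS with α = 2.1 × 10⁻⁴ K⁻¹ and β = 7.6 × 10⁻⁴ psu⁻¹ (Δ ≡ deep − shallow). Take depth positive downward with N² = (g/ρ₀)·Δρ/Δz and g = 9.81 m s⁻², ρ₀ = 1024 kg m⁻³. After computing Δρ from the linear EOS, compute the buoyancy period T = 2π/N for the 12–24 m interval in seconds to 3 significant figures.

748 s

ΔT = +1.0 K, ΔS = +0.39 psu (deep − shallow).
Δρ/ρ₀ = −αΔT + βΔS = -2.10 × 10⁻⁴ + 2.964 × 10⁻⁴ = 8.64 × 10⁻⁵, so Δρ ≈ 0.08847 kg m⁻³.
N² = (g/ρ₀)·Δρ/Δz = g·(Δρ/ρ₀)/Δz = 9.81 × 8.64 × 10⁻⁵ / 12 = 7.0632 × 10⁻⁵ s⁻².
N = √(7.0632 × 10⁻⁵) = 8.4043 × 10⁻³ rad s⁻¹ → T = 2π/N = 747.62 s ≈ 748 s.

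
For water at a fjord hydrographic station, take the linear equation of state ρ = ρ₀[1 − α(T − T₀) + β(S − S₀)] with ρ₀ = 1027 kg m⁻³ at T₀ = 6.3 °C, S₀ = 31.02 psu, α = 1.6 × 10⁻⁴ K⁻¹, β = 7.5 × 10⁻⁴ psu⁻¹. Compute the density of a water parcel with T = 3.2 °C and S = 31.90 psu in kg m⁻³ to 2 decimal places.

T − T₀ = -3.1 K, S − S₀ = +0.88 psu.
Bracket = 1 − α·(-3.1) + β·(+0.88) = 1 + (1.156 × 10⁻³) = 1.0011560.
ρ = 1027 × 1.0011560 = 1028.19 kg m⁻³.

1028.19 kg m⁻³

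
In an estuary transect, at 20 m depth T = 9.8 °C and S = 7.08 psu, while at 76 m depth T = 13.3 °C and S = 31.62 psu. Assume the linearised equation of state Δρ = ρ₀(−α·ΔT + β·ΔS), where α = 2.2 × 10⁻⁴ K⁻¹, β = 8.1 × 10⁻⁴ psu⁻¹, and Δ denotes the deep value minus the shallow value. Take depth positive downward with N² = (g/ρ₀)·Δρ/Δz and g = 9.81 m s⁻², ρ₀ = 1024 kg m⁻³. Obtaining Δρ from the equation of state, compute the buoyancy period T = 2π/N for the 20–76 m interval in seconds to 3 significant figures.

109 s

ΔT = +3.5 K, ΔS = +24.54 psu (deep − shallow).
Δρ/ρ₀ = −αΔT + βΔS = -7.70 × 10⁻⁴ + 0.0198774 = 0.0191074, so Δρ ≈ 19.57 kg m⁻³.
N² = (g/ρ₀)·Δρ/Δz = g·(Δρ/ρ₀)/Δz = 9.81 × 0.0191074 / 56 = 3.3472 × 10⁻³ s⁻².
N = √(3.3472 × 10⁻³) = 0.057855 rad s⁻¹ → T = 2π/N = 108.60 s ≈ 109 s.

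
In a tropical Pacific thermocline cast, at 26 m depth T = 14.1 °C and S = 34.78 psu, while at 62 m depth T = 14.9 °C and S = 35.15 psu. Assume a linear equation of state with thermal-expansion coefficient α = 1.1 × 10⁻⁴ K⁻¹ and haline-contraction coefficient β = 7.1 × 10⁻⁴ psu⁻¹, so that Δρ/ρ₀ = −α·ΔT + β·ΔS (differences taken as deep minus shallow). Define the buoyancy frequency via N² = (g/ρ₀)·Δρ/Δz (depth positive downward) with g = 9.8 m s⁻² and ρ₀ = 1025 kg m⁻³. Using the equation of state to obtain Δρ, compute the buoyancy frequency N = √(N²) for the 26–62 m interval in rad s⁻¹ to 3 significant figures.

ΔT = +0.8 K, ΔS = +0.37 psu (deep − shallow).
Δρ/ρ₀ = −αΔT + βΔS = -8.80 × 10⁻⁵ + 2.627 × 10⁻⁴ = 1.747 × 10⁻⁴, so Δρ ≈ 0.1791 kg m⁻³.
N² = (g/ρ₀)·Δρ/Δz = g·(Δρ/ρ₀)/Δz = 9.8 × 1.747 × 10⁻⁴ / 36 = 4.7557 × 10⁻⁵ s⁻².
N = √(4.7557 × 10⁻⁵) = 6.8962 × 10⁻³ rad s⁻¹ ≈ 6.90 × 10⁻³ rad s⁻¹.

6.90 × 10⁻³ rad s⁻¹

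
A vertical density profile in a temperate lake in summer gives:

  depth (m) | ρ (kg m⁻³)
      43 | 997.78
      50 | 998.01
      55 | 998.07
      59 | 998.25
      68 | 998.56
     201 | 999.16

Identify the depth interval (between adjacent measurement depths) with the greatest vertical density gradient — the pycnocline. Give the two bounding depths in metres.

55–59 m

Compute the density gradient over each adjacent pair:
  43–50 m: Δρ/Δz = 0.23/7 = 0.033 kg m⁻⁴
  50–55 m: Δρ/Δz = 0.06/5 = 0.012 kg m⁻⁴
  55–59 m: Δρ/Δz = 0.18/4 = 0.045 kg m⁻⁴
  59–68 m: Δρ/Δz = 0.31/9 = 0.034 kg m⁻⁴
  68–201 m: Δρ/Δz = 0.60/133 = 4.5 × 10⁻³ kg m⁻⁴
The largest gradient is in the 55–59 m interval — the pycnocline.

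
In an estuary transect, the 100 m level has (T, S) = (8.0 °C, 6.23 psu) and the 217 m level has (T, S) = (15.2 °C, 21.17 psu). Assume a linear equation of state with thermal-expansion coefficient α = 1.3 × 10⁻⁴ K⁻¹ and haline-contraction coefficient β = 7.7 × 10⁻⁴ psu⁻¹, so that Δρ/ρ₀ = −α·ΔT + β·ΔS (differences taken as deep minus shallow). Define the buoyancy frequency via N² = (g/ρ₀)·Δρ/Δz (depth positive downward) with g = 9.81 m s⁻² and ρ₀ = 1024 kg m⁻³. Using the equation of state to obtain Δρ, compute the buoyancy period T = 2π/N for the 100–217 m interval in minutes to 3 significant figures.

ΔT = +7.2 K, ΔS = +14.94 psu (deep − shallow).
Δρ/ρ₀ = −αΔT + βΔS = -9.36 × 10⁻⁴ + 0.0115038 = 0.0105678, so Δρ ≈ 10.82 kg m⁻³.
N² = (g/ρ₀)·Δρ/Δz = g·(Δρ/ρ₀)/Δz = 9.81 × 0.0105678 / 117 = 8.8607 × 10⁻⁴ s⁻².
N = √(8.8607 × 10⁻⁴) = 0.029767 rad s⁻¹ → T = 2π/N = 211.08 s = 3.5180 min ≈ 3.52 min.

3.52 min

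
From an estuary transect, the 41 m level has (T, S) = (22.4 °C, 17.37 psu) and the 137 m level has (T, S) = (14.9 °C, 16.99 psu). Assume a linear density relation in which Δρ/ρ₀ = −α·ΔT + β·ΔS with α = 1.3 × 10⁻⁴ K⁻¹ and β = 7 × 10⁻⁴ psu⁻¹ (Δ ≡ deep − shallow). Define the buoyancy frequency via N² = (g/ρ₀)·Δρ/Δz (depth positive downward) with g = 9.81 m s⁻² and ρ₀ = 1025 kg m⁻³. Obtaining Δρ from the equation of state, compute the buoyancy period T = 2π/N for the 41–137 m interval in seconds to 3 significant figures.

ΔT = -7.5 K, ΔS = -0.38 psu (deep − shallow).
Δρ/ρ₀ = −αΔT + βΔS = 9.75 × 10⁻⁴ − 2.66 × 10⁻⁴ = 7.09 × 10⁻⁴, so Δρ ≈ 0.7267 kg m⁻³.
N² = (g/ρ₀)·Δρ/Δz = g·(Δρ/ρ₀)/Δz = 9.81 × 7.09 × 10⁻⁴ / 96 = 7.2451 × 10⁻⁵ s⁻².
N = √(7.2451 × 10⁻⁵) = 8.5118 × 10⁻³ rad s⁻¹ → T = 2π/N = 738.17 s ≈ 738 s.

738 s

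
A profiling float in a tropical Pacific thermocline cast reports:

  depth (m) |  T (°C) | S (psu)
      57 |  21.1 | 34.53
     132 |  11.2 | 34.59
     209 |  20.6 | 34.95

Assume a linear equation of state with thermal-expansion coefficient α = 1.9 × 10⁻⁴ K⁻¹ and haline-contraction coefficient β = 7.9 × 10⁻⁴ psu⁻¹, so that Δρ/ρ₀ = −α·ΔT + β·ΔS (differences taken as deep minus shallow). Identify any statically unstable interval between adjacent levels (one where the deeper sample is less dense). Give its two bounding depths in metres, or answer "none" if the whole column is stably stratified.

Evaluate Δρ/ρ₀ = −αΔT + βΔS across each adjacent pair:
  57–132 m: −αΔT+βΔS = −(1.9 × 10⁻⁴)(-9.9)+(7.9 × 10⁻⁴)(+0.06) = 1.9 × 10⁻³ → stable
  132–209 m: −αΔT+βΔS = −(1.9 × 10⁻⁴)(+9.4)+(7.9 × 10⁻⁴)(+0.36) = -1.5 × 10⁻³ → UNSTABLE
The 132–209 m interval has Δρ < 0: lighter water underlies denser water.

132–209 m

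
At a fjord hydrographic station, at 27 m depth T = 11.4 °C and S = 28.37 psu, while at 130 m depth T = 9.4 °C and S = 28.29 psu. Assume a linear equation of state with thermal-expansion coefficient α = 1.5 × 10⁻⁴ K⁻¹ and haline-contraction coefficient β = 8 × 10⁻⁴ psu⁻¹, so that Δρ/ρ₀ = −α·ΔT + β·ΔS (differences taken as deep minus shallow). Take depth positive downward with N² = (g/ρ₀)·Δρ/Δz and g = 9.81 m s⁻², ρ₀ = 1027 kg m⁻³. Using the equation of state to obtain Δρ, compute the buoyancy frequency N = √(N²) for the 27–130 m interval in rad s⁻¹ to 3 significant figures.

ΔT = -2.0 K, ΔS = -0.08 psu (deep − shallow).
Δρ/ρ₀ = −αΔT + βΔS = 3.00 × 10⁻⁴ − 6.40 × 10⁻⁵ = 2.36 × 10⁻⁴, so Δρ ≈ 0.2424 kg m⁻³.
N² = (g/ρ₀)·Δρ/Δz = g·(Δρ/ρ₀)/Δz = 9.81 × 2.36 × 10⁻⁴ / 103 = 2.2477 × 10⁻⁵ s⁻².
N = √(2.2477 × 10⁻⁵) = 4.7410 × 10⁻³ rad s⁻¹ ≈ 4.74 × 10⁻³ rad s⁻¹.

4.74 × 10⁻³ rad s⁻¹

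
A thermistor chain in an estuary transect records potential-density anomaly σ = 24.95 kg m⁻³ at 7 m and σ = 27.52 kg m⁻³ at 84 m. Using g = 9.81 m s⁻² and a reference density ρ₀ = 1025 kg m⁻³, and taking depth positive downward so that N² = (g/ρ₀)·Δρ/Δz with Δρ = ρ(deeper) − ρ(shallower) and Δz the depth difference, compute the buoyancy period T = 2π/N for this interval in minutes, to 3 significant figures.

Δρ = 1027.52 − 1024.95 = 2.57 kg m⁻³ over Δz = 84 − 7 = 77 m.
N² = (9.81/1025) × (2.57/77) = 3.1944 × 10⁻⁴ s⁻².
N = √(3.1944 × 10⁻⁴) = 0.017873 rad s⁻¹, so T = 2π/N = 351.55 s = 5.8592 min ≈ 5.86 min.

5.86 min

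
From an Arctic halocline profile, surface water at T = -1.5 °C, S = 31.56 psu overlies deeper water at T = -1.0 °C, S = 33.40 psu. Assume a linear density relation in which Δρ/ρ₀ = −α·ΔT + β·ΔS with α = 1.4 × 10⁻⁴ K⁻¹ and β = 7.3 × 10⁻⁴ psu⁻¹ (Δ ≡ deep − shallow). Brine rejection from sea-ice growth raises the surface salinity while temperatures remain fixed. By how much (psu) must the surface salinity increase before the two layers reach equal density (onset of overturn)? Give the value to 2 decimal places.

1.74 psu

Neutral buoyancy requires −α(T_deep − T_surf) + β(S_deep − S_surf′) = 0.
S_surf′ = S_deep − (α/β)·ΔT = 33.40 − (1.4 × 10⁻⁴/7.3 × 10⁻⁴)·(+0.5) = 33.3041 psu.
Increase required: 33.3041 − 31.56 = 1.7441 psu.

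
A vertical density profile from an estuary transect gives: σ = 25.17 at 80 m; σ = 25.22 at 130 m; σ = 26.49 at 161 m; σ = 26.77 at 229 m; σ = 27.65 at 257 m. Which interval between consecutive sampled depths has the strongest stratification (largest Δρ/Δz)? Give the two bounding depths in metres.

Compute the density gradient over each adjacent pair:
  80–130 m: Δρ/Δz = 0.05/50 = 1.0 × 10⁻³ kg m⁻⁴
  130–161 m: Δρ/Δz = 1.27/31 = 0.041 kg m⁻⁴
  161–229 m: Δρ/Δz = 0.28/68 = 4.1 × 10⁻³ kg m⁻⁴
  229–257 m: Δρ/Δz = 0.88/28 = 0.031 kg m⁻⁴
The largest gradient is in the 130–161 m interval — the pycnocline.

130–161 m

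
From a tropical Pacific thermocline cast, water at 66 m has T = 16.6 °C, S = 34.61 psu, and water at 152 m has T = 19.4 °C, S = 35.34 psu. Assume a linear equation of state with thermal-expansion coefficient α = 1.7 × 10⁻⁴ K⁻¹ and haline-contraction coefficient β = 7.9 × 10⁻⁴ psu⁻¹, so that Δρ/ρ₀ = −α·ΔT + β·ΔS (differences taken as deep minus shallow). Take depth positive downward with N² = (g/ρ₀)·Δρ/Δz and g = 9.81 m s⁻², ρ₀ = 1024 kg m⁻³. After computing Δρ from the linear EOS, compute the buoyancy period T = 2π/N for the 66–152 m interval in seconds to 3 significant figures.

1.85 × 10³ s

ΔT = +2.8 K, ΔS = +0.73 psu (deep − shallow).
Δρ/ρ₀ = −αΔT + βΔS = -4.76 × 10⁻⁴ + 5.767 × 10⁻⁴ = 1.007 × 10⁻⁴, so Δρ ≈ 0.1031 kg m⁻³.
N² = (g/ρ₀)·Δρ/Δz = g·(Δρ/ρ₀)/Δz = 9.81 × 1.007 × 10⁻⁴ / 86 = 1.1487 × 10⁻⁵ s⁻².
N = √(1.1487 × 10⁻⁵) = 3.3892 × 10⁻³ rad s⁻¹ → T = 2π/N = 1.8539 × 10³ s ≈ 1.85 × 10³ s.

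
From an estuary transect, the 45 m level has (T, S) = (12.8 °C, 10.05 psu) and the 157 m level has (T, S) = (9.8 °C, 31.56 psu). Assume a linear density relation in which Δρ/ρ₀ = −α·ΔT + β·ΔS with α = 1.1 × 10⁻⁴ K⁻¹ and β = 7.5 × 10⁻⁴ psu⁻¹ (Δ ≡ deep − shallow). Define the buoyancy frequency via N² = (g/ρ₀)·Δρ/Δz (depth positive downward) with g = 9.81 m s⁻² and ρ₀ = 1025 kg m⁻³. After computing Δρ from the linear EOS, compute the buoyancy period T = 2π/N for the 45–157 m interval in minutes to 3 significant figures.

ΔT = -3.0 K, ΔS = +21.51 psu (deep − shallow).
Δρ/ρ₀ = −αΔT + βΔS = 3.30 × 10⁻⁴ + 0.0161325 = 0.0164625, so Δρ ≈ 16.87 kg m⁻³.
N² = (g/ρ₀)·Δρ/Δz = g·(Δρ/ρ₀)/Δz = 9.81 × 0.0164625 / 112 = 1.4419 × 10⁻³ s⁻².
N = √(1.4419 × 10⁻³) = 0.037972 rad s⁻¹ → T = 2π/N = 165.47 s = 2.7578 min ≈ 2.76 min.

2.76 min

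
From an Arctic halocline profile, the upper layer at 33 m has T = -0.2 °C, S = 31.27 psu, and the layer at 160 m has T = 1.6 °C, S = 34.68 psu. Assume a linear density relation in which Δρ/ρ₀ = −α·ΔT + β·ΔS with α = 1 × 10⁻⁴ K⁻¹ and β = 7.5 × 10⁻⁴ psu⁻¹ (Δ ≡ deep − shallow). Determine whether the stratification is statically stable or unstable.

ΔT = 1.6 − -0.2 = +1.8 K and ΔS = 34.68 − 31.27 = +3.41 psu (deep − shallow).
−αΔT = -1.80 × 10⁻⁴; βΔS = 2.5575 × 10⁻³; sum Δρ/ρ₀ = 2.3775 × 10⁻³.
Δρ/ρ₀ > 0, so Δρ > 0: deeper water is denser → statically stable.

stable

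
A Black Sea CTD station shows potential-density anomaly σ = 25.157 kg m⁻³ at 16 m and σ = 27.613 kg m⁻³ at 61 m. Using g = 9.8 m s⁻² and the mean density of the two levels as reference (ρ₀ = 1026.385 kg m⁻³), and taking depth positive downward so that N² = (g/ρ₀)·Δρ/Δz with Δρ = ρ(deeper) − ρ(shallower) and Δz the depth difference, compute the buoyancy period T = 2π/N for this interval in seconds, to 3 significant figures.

275 s

Δρ = 1027.613 − 1025.157 = 2.456 kg m⁻³ over Δz = 61 − 16 = 45 m.
N² = (9.8/1026.385) × (2.456/45) = 5.2111 × 10⁻⁴ s⁻².
N = √(5.2111 × 10⁻⁴) = 0.022828 rad s⁻¹, so T = 2π/N = 275.24 s ≈ 275 s.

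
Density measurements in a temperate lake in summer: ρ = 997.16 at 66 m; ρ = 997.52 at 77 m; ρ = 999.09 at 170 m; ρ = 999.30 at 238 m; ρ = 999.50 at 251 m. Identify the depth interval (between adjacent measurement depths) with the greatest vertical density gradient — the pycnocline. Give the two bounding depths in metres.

66–77 m

Compute the density gradient over each adjacent pair:
  66–77 m: Δρ/Δz = 0.36/11 = 0.033 kg m⁻⁴
  77–170 m: Δρ/Δz = 1.57/93 = 0.017 kg m⁻⁴
  170–238 m: Δρ/Δz = 0.21/68 = 3.1 × 10⁻³ kg m⁻⁴
  238–251 m: Δρ/Δz = 0.20/13 = 0.015 kg m⁻⁴
The largest gradient is in the 66–77 m interval — the pycnocline.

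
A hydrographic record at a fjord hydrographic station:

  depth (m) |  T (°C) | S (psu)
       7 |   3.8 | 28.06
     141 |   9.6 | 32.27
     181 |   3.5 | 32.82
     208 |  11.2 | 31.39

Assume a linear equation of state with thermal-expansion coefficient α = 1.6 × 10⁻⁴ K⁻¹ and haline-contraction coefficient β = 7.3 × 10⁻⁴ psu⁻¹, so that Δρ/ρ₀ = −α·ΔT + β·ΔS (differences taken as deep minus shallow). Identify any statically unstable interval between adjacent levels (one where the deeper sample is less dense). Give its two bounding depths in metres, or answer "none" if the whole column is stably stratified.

181–208 m

Evaluate Δρ/ρ₀ = −αΔT + βΔS across each adjacent pair:
  7–141 m: −αΔT+βΔS = −(1.6 × 10⁻⁴)(+5.8)+(7.3 × 10⁻⁴)(+4.21) = 2.1 × 10⁻³ → stable
  141–181 m: −αΔT+βΔS = −(1.6 × 10⁻⁴)(-6.1)+(7.3 × 10⁻⁴)(+0.55) = 1.4 × 10⁻³ → stable
  181–208 m: −αΔT+βΔS = −(1.6 × 10⁻⁴)(+7.7)+(7.3 × 10⁻⁴)(-1.43) = -2.3 × 10⁻³ → UNSTABLE
The 181–208 m interval has Δρ < 0: lighter water underlies denser water.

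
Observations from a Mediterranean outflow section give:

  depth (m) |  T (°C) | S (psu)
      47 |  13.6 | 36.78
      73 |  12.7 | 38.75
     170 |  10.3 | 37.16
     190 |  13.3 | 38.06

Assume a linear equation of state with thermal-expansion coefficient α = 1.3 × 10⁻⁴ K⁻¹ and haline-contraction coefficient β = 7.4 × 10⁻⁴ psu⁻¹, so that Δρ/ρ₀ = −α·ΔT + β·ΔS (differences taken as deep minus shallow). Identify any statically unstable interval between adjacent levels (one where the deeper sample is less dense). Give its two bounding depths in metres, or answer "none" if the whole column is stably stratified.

73–170 m

Evaluate Δρ/ρ₀ = −αΔT + βΔS across each adjacent pair:
  47–73 m: −αΔT+βΔS = −(1.3 × 10⁻⁴)(-0.9)+(7.4 × 10⁻⁴)(+1.97) = 1.6 × 10⁻³ → stable
  73–170 m: −αΔT+βΔS = −(1.3 × 10⁻⁴)(-2.4)+(7.4 × 10⁻⁴)(-1.59) = -8.6 × 10⁻⁴ → UNSTABLE
  170–190 m: −αΔT+βΔS = −(1.3 × 10⁻⁴)(+3.0)+(7.4 × 10⁻⁴)(+0.90) = 2.8 × 10⁻⁴ → stable
The 73–170 m interval has Δρ < 0: lighter water underlies denser water.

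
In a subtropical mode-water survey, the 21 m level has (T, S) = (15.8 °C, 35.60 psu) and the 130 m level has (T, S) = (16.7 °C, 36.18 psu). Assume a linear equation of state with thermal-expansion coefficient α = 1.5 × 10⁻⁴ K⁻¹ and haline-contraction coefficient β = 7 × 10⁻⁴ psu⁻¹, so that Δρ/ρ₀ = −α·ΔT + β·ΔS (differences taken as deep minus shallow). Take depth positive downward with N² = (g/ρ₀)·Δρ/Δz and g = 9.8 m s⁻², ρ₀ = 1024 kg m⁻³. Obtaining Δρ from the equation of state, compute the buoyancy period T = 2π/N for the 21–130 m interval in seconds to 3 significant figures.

1.27 × 10³ s

ΔT = +0.9 K, ΔS = +0.58 psu (deep − shallow).
Δρ/ρ₀ = −αΔT + βΔS = -1.35 × 10⁻⁴ + 4.06 × 10⁻⁴ = 2.71 × 10⁻⁴, so Δρ ≈ 0.2775 kg m⁻³.
N² = (g/ρ₀)·Δρ/Δz = g·(Δρ/ρ₀)/Δz = 9.8 × 2.71 × 10⁻⁴ / 109 = 2.4365 × 10⁻⁵ s⁻².
N = √(2.4365 × 10⁻⁵) = 4.9361 × 10⁻³ rad s⁻¹ → T = 2π/N = 1.2729 × 10³ s ≈ 1.27 × 10³ s.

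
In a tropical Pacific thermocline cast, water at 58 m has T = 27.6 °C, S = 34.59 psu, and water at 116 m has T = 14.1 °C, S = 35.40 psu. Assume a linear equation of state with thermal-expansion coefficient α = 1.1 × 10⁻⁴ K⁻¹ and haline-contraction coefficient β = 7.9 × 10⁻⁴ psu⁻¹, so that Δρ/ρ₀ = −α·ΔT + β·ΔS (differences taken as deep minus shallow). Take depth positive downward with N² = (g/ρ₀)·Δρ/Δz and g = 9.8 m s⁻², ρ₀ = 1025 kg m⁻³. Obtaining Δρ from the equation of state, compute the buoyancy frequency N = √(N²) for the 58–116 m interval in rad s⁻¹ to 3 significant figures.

ΔT = -13.5 K, ΔS = +0.81 psu (deep − shallow).
Δρ/ρ₀ = −αΔT + βΔS = 1.485 × 10⁻³ + 6.399 × 10⁻⁴ = 2.1249 × 10⁻³, so Δρ ≈ 2.178 kg m⁻³.
N² = (g/ρ₀)·Δρ/Δz = g·(Δρ/ρ₀)/Δz = 9.8 × 2.1249 × 10⁻³ / 58 = 3.5903 × 10⁻⁴ s⁻².
N = √(3.5903 × 10⁻⁴) = 0.018948 rad s⁻¹ ≈ 0.0189 rad s⁻¹.

0.0189 rad s⁻¹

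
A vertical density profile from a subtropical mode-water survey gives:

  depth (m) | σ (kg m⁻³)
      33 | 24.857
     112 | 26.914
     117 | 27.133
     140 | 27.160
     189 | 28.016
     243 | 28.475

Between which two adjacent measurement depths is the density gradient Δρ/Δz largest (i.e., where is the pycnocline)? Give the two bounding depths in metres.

112–117 m

Compute the density gradient over each adjacent pair:
  33–112 m: Δρ/Δz = 2.057/79 = 0.026 kg m⁻⁴
  112–117 m: Δρ/Δz = 0.219/5 = 0.044 kg m⁻⁴
  117–140 m: Δρ/Δz = 0.027/23 = 1.2 × 10⁻³ kg m⁻⁴
  140–189 m: Δρ/Δz = 0.856/49 = 0.017 kg m⁻⁴
  189–243 m: Δρ/Δz = 0.459/54 = 8.5 × 10⁻³ kg m⁻⁴
The largest gradient is in the 112–117 m interval — the pycnocline.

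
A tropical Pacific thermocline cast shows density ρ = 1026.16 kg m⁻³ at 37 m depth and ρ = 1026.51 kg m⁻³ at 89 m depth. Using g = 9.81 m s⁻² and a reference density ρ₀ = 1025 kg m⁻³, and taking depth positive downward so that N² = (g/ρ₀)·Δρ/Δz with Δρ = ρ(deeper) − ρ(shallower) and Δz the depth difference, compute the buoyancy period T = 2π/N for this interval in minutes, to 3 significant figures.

13.0 min

Δρ = 1026.51 − 1026.16 = 0.35 kg m⁻³ over Δz = 89 − 37 = 52 m.
N² = (9.81/1025) × (0.35/52) = 6.4418 × 10⁻⁵ s⁻².
N = √(6.4418 × 10⁻⁵) = 8.0261 × 10⁻³ rad s⁻¹, so T = 2π/N = 782.84 s = 13.047 min ≈ 13.0 min.
A positive N² confirms static stability across the interval.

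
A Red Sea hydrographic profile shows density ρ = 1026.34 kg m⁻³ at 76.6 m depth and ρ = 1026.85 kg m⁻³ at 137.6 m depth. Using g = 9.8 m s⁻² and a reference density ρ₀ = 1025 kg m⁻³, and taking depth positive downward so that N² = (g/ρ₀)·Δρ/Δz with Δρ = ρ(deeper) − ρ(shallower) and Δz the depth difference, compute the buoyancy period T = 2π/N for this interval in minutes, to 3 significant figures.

11.7 min

Δρ = 1026.85 − 1026.34 = 0.51 kg m⁻³ over Δz = 137.6 − 76.6 = 61 m.
N² = (9.8/1025) × (0.51/61) = 7.9936 × 10⁻⁵ s⁻².
N = √(7.9936 × 10⁻⁵) = 8.9407 × 10⁻³ rad s⁻¹, so T = 2π/N = 702.76 s = 11.713 min ≈ 11.7 min.
N² > 0, so the interval is statically stable.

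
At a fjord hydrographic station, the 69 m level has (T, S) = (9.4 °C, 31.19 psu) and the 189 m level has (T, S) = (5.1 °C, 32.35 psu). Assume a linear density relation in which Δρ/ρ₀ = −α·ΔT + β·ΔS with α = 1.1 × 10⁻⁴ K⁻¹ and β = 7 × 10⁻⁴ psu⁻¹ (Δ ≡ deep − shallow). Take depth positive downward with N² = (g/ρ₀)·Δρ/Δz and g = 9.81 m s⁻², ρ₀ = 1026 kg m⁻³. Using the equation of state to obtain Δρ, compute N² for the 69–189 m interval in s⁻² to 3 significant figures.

ΔT = -4.3 K, ΔS = +1.16 psu (deep − shallow).
Δρ/ρ₀ = −αΔT + βΔS = 4.73 × 10⁻⁴ + 8.12 × 10⁻⁴ = 1.285 × 10⁻³, so Δρ ≈ 1.318 kg m⁻³.
N² = (g/ρ₀)·Δρ/Δz = g·(Δρ/ρ₀)/Δz = 9.81 × 1.285 × 10⁻³ / 120 = 1.0505 × 10⁻⁴ s⁻² ≈ 1.05 × 10⁻⁴ s⁻².

1.05 × 10⁻⁴ s⁻²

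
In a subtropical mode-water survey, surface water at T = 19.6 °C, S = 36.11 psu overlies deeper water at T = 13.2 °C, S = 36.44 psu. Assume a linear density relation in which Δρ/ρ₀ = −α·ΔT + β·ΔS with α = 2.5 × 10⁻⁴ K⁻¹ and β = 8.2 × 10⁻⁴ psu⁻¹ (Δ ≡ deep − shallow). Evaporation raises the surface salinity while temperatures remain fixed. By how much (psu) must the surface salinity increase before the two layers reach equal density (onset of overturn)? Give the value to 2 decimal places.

2.28 psu

Neutral buoyancy requires −α(T_deep − T_surf) + β(S_deep − S_surf′) = 0.
S_surf′ = S_deep − (α/β)·ΔT = 36.44 − (2.5 × 10⁻⁴/8.2 × 10⁻⁴)·(-6.4) = 38.3912 psu.
Increase required: 38.3912 − 36.11 = 2.2812 psu.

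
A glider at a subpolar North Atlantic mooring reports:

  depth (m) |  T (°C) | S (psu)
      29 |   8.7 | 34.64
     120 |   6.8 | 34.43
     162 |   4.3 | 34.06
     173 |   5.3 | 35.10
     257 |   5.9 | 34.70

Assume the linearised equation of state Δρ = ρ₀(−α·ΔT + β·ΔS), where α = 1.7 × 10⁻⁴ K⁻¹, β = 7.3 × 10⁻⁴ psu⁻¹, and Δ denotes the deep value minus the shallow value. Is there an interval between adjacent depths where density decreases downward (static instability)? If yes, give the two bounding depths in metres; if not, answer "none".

Evaluate Δρ/ρ₀ = −αΔT + βΔS across each adjacent pair:
  29–120 m: −αΔT+βΔS = −(1.7 × 10⁻⁴)(-1.9)+(7.3 × 10⁻⁴)(-0.21) = 1.7 × 10⁻⁴ → stable
  120–162 m: −αΔT+βΔS = −(1.7 × 10⁻⁴)(-2.5)+(7.3 × 10⁻⁴)(-0.37) = 1.5 × 10⁻⁴ → stable
  162–173 m: −αΔT+βΔS = −(1.7 × 10⁻⁴)(+1.0)+(7.3 × 10⁻⁴)(+1.04) = 5.9 × 10⁻⁴ → stable
  173–257 m: −αΔT+βΔS = −(1.7 × 10⁻⁴)(+0.6)+(7.3 × 10⁻⁴)(-0.40) = -3.9 × 10⁻⁴ → UNSTABLE
The 173–257 m interval has Δρ < 0: lighter water underlies denser water.

173–257 m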